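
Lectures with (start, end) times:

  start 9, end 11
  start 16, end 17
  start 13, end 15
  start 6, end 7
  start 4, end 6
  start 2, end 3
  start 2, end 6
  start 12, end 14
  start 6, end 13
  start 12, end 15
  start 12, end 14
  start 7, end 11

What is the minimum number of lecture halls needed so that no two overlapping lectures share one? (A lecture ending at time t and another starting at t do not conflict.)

Events (time:±→running): 2:+→1 2:+→2 3:-→1 4:+→2 6:-→1 6:-→0 6:+→1 6:+→2 7:-→1 7:+→2 9:+→3 11:-→2 11:-→1 12:+→2 12:+→3 12:+→4 … peak 4.

4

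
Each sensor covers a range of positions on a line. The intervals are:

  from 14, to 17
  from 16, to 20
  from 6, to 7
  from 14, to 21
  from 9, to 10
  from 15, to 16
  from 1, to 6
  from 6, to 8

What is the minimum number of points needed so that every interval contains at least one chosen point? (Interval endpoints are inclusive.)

3

Process intervals by earliest right end; each time one isn't hit yet, stab at its right endpoint.
Sorted: [1,6] [6,7] [6,8] [9,10] [15,16] [14,17] [16,20] [14,21]
{[1,6],[6,7],[6,8]} hit by 6; {[9,10]} hit by 10; {[15,16],[14,17],[16,20],[14,21]} hit by 16.
Points: 6, 10, 16 (3 total).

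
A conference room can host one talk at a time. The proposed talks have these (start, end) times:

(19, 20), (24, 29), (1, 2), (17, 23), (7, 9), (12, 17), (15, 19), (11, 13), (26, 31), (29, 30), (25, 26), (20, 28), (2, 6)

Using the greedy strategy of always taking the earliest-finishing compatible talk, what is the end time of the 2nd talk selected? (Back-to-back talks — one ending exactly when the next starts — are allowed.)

By end time: (1,2), (2,6), (7,9), (11,13), (12,17), (15,19), (19,20), (17,23), (25,26), (20,28), (24,29), (29,30), (26,31).
Pick (1,2); next start ≥ 2 → (2,6); next start ≥ 6 → (7,9); next start ≥ 9 → (11,13); next start ≥ 13 → (15,19); next start ≥ 19 → (19,20); next start ≥ 20 → (25,26); next start ≥ 26 → (29,30).
Selected: (1,2) (2,6) (7,9) (11,13) (15,19) (19,20) (25,26) (29,30)

6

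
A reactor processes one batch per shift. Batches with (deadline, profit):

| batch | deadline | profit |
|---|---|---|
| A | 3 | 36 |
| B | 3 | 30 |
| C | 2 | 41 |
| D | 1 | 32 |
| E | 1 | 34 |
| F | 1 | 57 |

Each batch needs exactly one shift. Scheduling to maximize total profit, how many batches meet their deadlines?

3

Sort by profit descending; place each in the latest free slot ≤ its deadline.
Profit order: F=57 C=41 A=36 E=34 D=32 B=30
Assign: F→slot 1, C→slot 2, A→slot 3, E skipped, D skipped, B skipped.
Slots: [1:F] [2:C] [3:A]
3 of 6 scheduled.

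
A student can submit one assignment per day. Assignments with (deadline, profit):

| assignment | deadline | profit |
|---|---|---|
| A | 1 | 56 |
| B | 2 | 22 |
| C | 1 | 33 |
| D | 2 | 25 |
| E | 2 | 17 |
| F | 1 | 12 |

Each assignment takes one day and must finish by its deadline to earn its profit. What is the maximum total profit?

By profit: A(d1,56), C(d1,33), D(d2,25), B(d2,22), E(d2,17), F(d1,12)
A→slot 1; C skipped; D→slot 2; B skipped; E skipped; F skipped.
Profit = 56 + 25 = 81

81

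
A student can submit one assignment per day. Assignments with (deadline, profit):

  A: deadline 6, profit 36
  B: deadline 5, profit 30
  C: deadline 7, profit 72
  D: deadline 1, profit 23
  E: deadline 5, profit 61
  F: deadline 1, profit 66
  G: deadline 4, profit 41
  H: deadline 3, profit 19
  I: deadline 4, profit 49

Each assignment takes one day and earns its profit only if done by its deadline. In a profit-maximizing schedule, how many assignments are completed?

By profit: C(d7,72), F(d1,66), E(d5,61), I(d4,49), G(d4,41), A(d6,36), B(d5,30), D(d1,23), H(d3,19)
C→slot 7; F→slot 1; E→slot 5; I→slot 4; G→slot 3; A→slot 6; B→slot 2; D skipped; H skipped.
7 of 9 scheduled.

7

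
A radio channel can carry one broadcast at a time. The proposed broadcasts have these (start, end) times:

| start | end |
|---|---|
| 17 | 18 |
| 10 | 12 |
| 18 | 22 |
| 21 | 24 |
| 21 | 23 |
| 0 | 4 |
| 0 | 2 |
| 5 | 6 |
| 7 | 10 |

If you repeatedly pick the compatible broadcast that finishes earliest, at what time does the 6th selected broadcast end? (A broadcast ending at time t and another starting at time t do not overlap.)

Order by finish time; keep every interval that doesn't clash with the previous kept one.
Sorted by end: (0,2)  (0,4)  (5,6)  (7,10)  (10,12)  (17,18)  (18,22)  (21,23)  (21,24)
take (0,2); take (5,6); take (7,10); take (10,12); take (17,18); take (18,22).
Selected: (0,2) (5,6) (7,10) (10,12) (17,18) (18,22)

22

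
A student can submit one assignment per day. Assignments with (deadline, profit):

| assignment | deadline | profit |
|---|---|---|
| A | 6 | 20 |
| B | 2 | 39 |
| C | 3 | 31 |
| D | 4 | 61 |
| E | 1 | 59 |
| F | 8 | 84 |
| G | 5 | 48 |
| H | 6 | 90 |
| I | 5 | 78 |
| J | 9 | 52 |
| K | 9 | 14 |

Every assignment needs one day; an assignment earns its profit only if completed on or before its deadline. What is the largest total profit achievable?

525

Profit order: H=90 F=84 I=78 D=61 E=59 J=52 G=48 B=39 C=31 A=20 K=14
Assign: H→slot 6, F→slot 8, I→slot 5, D→slot 4, E→slot 1, J→slot 9, G→slot 3, B→slot 2, C skipped, A skipped, K→slot 7.
Slots: [1:E] [2:B] [3:G] [4:D] [5:I] [6:H] [7:K] [8:F] [9:J]
Profit = 59 + 39 + 48 + 61 + 78 + 90 + 14 + 84 + 52 = 525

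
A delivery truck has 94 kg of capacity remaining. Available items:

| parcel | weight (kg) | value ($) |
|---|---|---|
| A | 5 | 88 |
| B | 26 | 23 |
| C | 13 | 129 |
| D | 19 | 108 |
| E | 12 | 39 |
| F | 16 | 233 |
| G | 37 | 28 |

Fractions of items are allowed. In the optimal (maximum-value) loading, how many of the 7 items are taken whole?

6

Greedy by value/weight ratio, highest first.
Ratios (sorted): A 17.60, F 14.56, C 9.92, D 5.68, E 3.25, B 0.88, G 0.76
take A (5 @ 88); take F (16 @ 233); take C (13 @ 129); take D (19 @ 108); take E (12 @ 39); take B (26 @ 23); take 3/37 of G → 2.27. Capacity used 94/94.
6 item(s) taken whole; one partial (take 3/37 of G).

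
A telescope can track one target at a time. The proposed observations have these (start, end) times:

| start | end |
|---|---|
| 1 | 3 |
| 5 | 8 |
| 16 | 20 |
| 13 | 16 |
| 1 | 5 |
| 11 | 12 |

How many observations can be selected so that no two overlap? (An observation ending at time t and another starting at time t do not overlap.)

5

Sort by end time and greedily take each interval whose start is ≥ the last chosen end.
By end time: (1,3), (1,5), (5,8), (11,12), (13,16), (16,20).
Pick (1,3); next start ≥ 3 → (5,8); next start ≥ 8 → (11,12); next start ≥ 12 → (13,16); next start ≥ 16 → (16,20).
Selected 5 observations.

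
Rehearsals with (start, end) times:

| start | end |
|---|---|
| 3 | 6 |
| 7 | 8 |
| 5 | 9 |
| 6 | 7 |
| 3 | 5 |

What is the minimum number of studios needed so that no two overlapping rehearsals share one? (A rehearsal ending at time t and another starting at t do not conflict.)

starts: [3, 3, 5, 6, 7]
ends:   [5, 6, 7, 8, 9]
s3→1 s3→2  — peak 2.

2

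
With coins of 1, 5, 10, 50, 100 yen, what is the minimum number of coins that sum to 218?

7

Greedy: take as many of the largest coin as possible, then repeat with the remainder.
218 = 2×100 + 1×10 + 1×5 + 3×1
Total coins = 2 + 1 + 1 + 3 = 7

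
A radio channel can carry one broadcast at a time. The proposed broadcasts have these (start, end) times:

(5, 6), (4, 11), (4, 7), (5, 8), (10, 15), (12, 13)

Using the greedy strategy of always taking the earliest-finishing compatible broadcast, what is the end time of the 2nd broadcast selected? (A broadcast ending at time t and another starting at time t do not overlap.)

13

Sorted by end: (5,6)  (4,7)  (5,8)  (4,11)  (12,13)  (10,15)
take (5,6); take (12,13); skip (10,15).
Selected: (5,6) (12,13)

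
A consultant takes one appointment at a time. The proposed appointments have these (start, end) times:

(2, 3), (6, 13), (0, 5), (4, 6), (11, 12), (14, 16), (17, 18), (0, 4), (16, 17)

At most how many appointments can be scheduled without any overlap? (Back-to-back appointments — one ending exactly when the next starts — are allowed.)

Sorted by end: (2,3)  (0,4)  (0,5)  (4,6)  (11,12)  (6,13)  (14,16)  (16,17)  (17,18)
take (2,3); skip (0,4); skip (0,5); take (4,6); take (11,12); take (14,16); take (16,17); take (17,18).
Selected 6 appointments.

6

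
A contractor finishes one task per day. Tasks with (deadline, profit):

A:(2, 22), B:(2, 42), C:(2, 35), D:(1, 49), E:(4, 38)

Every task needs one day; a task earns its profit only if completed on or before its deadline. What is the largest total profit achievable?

129

Take jobs in profit order; each goes to the latest open slot no later than its deadline.
By profit: D(d1,49), B(d2,42), E(d4,38), C(d2,35), A(d2,22)
D→slot 1; B→slot 2; E→slot 4; C skipped; A skipped.
Profit = 49 + 42 + 38 = 129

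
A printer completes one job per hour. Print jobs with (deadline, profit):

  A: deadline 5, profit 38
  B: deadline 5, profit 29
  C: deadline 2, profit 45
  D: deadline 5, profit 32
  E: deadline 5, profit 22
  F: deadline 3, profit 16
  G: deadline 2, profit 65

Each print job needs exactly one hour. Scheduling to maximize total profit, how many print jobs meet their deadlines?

Profit order: G=65 C=45 A=38 D=32 B=29 E=22 F=16
Assign: G→slot 2, C→slot 1, A→slot 5, D→slot 4, B→slot 3, E skipped, F skipped.
Slots: [1:C] [2:G] [3:B] [4:D] [5:A]
5 of 7 scheduled.

5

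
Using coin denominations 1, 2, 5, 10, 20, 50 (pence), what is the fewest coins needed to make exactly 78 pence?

5

Greedy: take as many of the largest coin as possible, then repeat with the remainder.
78 = 1×50 + 1×20 + 1×5 + 1×2 + 1×1
Total coins = 1 + 1 + 1 + 1 + 1 = 5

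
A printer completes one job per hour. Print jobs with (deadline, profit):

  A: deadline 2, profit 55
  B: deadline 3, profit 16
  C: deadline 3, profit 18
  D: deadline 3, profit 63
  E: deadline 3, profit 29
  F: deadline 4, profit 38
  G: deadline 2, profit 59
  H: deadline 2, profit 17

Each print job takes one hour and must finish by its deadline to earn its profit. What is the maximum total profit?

Sort by profit descending; place each in the latest free slot ≤ its deadline.
Profit order: D=63 G=59 A=55 F=38 E=29 C=18 H=17 B=16
Assign: D→slot 3, G→slot 2, A→slot 1, F→slot 4, E skipped, C skipped, H skipped, B skipped.
Slots: [1:A] [2:G] [3:D] [4:F]
Profit = 55 + 59 + 63 + 38 = 215

215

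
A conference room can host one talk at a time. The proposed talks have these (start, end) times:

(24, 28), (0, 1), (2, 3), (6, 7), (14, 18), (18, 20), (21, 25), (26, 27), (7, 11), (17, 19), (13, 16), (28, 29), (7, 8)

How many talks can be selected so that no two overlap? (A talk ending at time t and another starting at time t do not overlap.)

By end time: (0,1), (2,3), (6,7), (7,8), (7,11), (13,16), (14,18), (17,19), (18,20), (21,25), (26,27), (24,28), (28,29).
Pick (0,1); next start ≥ 1 → (2,3); next start ≥ 3 → (6,7); next start ≥ 7 → (7,8); next start ≥ 8 → (13,16); next start ≥ 16 → (17,19); next start ≥ 19 → (21,25); next start ≥ 25 → (26,27); next start ≥ 27 → (28,29).
Selected 9 talks.

9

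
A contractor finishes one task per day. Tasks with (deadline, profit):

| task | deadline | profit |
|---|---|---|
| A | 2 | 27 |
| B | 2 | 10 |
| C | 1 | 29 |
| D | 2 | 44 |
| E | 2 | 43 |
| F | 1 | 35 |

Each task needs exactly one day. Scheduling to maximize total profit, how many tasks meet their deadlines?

2

Take jobs in profit order; each goes to the latest open slot no later than its deadline.
Profit order: D=44 E=43 F=35 C=29 A=27 B=10
Assign: D→slot 2, E→slot 1, F skipped, C skipped, A skipped, B skipped.
Slots: [1:E] [2:D]
2 of 6 scheduled.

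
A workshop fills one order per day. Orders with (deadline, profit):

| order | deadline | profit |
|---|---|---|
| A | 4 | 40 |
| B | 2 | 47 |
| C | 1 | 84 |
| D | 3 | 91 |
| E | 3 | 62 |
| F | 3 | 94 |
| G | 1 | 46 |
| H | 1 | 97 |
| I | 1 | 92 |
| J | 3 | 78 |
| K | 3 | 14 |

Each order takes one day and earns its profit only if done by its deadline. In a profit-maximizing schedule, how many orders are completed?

Profit order: H=97 F=94 I=92 D=91 C=84 J=78 E=62 B=47 G=46 A=40 K=14
Assign: H→slot 1, F→slot 3, I skipped, D→slot 2, C skipped, J skipped, E skipped, B skipped, G skipped, A→slot 4, K skipped.
Slots: [1:H] [2:D] [3:F] [4:A]
4 of 11 scheduled.

4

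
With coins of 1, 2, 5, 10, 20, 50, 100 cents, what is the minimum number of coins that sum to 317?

317 − 3×100→17 − 1×10→7 − 1×5→2 − 1×2→0
Total coins = 3 + 1 + 1 + 1 = 6

6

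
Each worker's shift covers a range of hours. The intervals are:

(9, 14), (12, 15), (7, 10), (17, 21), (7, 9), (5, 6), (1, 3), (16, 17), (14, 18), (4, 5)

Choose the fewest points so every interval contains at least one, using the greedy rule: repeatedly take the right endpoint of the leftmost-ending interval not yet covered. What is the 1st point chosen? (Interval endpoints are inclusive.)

Sort by right endpoint; whenever an interval is uncovered, place a point at its right end.
By right end: [1,3]  [4,5]  [5,6]  [7,9]  [7,10]  [9,14]  [12,15]  [16,17]  [14,18]  [17,21]
[1,3] uncovered → point at 3; [4,5] uncovered → point at 5; [7,9] uncovered → point at 9; [12,15] uncovered → point at 15; [16,17] uncovered → point at 17.
Points: 3, 5, 9, 15, 17 (5 total).

3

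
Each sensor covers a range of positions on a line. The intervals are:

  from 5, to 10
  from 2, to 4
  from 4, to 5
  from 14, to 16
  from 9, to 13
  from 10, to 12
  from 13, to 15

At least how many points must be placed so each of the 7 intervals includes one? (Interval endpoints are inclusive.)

By right end: [2,4]  [4,5]  [5,10]  [10,12]  [9,13]  [13,15]  [14,16]
[2,4] uncovered → point at 4; [5,10] uncovered → point at 10; [13,15] uncovered → point at 15.
Points: 4, 10, 15 (3 total).

3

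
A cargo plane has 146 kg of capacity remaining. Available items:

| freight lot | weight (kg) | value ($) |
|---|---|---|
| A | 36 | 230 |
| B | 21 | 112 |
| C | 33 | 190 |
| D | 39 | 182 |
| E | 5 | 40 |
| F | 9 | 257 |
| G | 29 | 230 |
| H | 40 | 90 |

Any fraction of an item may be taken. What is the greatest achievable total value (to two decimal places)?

Sort by value per unit weight and fill in that order.
Order: F (257/9=28.56) > E (40/5=8.00) > G (230/29=7.93) > A (230/36=6.39) > C (190/33=5.76) > B (112/21=5.33) > D (182/39=4.67) > H (90/40=2.25)
Fill: take F (9 @ 257) → take E (5 @ 40) → take G (29 @ 230) → take A (36 @ 230) → take C (33 @ 190) → take B (21 @ 112) → take 13/39 of D → 60.67; 146/146 used.
Total value = 1119.67

1119.67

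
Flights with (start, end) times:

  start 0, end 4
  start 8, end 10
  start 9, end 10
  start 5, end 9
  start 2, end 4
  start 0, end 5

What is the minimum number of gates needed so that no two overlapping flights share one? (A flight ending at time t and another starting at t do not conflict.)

3

starts: [0, 0, 2, 5, 8, 9]
ends:   [4, 4, 5, 9, 10, 10]
s0→1 s0→2 s2→3  — peak 3.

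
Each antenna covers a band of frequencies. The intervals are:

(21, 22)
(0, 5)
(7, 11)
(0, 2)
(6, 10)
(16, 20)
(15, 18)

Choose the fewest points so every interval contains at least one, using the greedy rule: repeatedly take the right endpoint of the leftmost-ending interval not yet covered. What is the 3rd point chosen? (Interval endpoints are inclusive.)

18

Sorted: [0,2] [0,5] [6,10] [7,11] [15,18] [16,20] [21,22]
{[0,2],[0,5]} hit by 2; {[6,10],[7,11]} hit by 10; {[15,18],[16,20]} hit by 18; {[21,22]} hit by 22.
Points: 2, 10, 18, 22 (4 total).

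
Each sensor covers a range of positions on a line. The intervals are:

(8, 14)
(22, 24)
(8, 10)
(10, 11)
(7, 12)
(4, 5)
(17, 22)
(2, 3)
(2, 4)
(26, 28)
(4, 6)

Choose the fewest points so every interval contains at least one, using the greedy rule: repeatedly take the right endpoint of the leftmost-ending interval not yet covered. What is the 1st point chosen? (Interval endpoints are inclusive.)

3

By right end: [2,3]  [2,4]  [4,5]  [4,6]  [8,10]  [10,11]  [7,12]  [8,14]  [17,22]  [22,24]  [26,28]
[2,3] uncovered → point at 3; [4,5] uncovered → point at 5; [8,10] uncovered → point at 10; [17,22] uncovered → point at 22; [26,28] uncovered → point at 28.
Points: 3, 5, 10, 22, 28 (5 total).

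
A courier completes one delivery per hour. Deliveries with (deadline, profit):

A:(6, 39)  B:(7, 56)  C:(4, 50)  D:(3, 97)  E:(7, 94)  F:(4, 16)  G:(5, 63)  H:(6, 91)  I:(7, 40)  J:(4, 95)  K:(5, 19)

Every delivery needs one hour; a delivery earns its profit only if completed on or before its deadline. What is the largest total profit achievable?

Sort by profit descending; place each in the latest free slot ≤ its deadline.
Profit order: D=97 J=95 E=94 H=91 G=63 B=56 C=50 I=40 A=39 K=19 F=16
Assign: D→slot 3, J→slot 4, E→slot 7, H→slot 6, G→slot 5, B→slot 2, C→slot 1, I skipped, A skipped, K skipped, F skipped.
Slots: [1:C] [2:B] [3:D] [4:J] [5:G] [6:H] [7:E]
Profit = 50 + 56 + 97 + 95 + 63 + 91 + 94 = 546

546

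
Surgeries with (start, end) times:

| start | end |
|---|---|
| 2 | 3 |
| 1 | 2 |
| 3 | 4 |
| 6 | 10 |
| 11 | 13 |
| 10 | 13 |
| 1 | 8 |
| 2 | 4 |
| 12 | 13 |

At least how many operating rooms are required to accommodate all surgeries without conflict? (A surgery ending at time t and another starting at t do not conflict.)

3

Events (time:±→running): 1:+→1 1:+→2 2:-→1 2:+→2 2:+→3 … peak 3.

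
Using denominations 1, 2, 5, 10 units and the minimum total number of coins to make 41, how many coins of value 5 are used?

0

Use the largest denomination that fits, subtract, and repeat.
41 = 4×10 + 1×1
Count of 5: 0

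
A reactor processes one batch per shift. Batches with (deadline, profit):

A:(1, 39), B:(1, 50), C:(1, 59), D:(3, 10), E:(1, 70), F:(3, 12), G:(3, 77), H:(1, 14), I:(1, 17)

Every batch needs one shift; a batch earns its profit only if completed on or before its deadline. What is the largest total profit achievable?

Profit order: G=77 E=70 C=59 B=50 A=39 I=17 H=14 F=12 D=10
Assign: G→slot 3, E→slot 1, C skipped, B skipped, A skipped, I skipped, H skipped, F→slot 2, D skipped.
Slots: [1:E] [2:F] [3:G]
Profit = 70 + 12 + 77 = 159

159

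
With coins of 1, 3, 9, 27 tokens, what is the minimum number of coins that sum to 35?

5

Use the largest denomination that fits, subtract, and repeat.
35 − 1×27→8 − 2×3→2 − 2×1→0
Total coins = 1 + 2 + 2 = 5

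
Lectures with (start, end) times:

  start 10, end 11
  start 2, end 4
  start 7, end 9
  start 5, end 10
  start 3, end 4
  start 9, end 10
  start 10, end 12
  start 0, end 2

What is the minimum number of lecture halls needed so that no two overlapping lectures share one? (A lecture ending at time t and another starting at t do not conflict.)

Count concurrent intervals with a sweep; the peak is the room count.
starts: [0, 2, 3, 5, 7, 9, 10, 10]
ends:   [2, 4, 4, 9, 10, 10, 11, 12]
s0→1 e2→0 s2→1 s3→2  — peak 2.

2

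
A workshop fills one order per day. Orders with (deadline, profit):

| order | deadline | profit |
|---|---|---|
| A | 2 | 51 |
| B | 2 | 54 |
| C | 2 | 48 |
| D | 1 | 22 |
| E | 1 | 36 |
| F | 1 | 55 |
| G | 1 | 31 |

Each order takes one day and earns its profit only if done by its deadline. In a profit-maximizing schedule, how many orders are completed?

Take jobs in profit order; each goes to the latest open slot no later than its deadline.
Profit order: F=55 B=54 A=51 C=48 E=36 G=31 D=22
Assign: F→slot 1, B→slot 2, A skipped, C skipped, E skipped, G skipped, D skipped.
Slots: [1:F] [2:B]
2 of 7 scheduled.

2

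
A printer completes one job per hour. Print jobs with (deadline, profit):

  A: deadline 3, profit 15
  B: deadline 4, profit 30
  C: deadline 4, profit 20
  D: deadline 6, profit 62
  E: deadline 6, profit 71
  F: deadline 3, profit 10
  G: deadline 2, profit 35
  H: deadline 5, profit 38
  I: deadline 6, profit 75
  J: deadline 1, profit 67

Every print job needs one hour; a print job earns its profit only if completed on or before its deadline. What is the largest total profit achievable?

Take jobs in profit order; each goes to the latest open slot no later than its deadline.
By profit: I(d6,75), E(d6,71), J(d1,67), D(d6,62), H(d5,38), G(d2,35), B(d4,30), C(d4,20), A(d3,15), F(d3,10)
I→slot 6; E→slot 5; J→slot 1; D→slot 4; H→slot 3; G→slot 2; B skipped; C skipped; A skipped; F skipped.
Profit = 67 + 35 + 38 + 62 + 71 + 75 = 348

348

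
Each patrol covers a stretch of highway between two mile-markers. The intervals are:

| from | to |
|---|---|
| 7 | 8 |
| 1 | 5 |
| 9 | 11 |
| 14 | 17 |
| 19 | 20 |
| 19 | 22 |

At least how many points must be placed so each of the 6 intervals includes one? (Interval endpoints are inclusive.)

5

Sort by right endpoint; whenever an interval is uncovered, place a point at its right end.
By right end: [1,5]  [7,8]  [9,11]  [14,17]  [19,20]  [19,22]
[1,5] uncovered → point at 5; [7,8] uncovered → point at 8; [9,11] uncovered → point at 11; [14,17] uncovered → point at 17; [19,20] uncovered → point at 20.
Points: 5, 8, 11, 17, 20 (5 total).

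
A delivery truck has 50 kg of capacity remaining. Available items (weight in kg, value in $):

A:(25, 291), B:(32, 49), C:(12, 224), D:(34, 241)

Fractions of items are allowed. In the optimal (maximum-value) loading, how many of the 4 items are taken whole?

Ratios (sorted): C 18.67, A 11.64, D 7.09, B 1.53
take C (12 @ 224); take A (25 @ 291); take 13/34 of D → 92.15. Capacity used 50/50.
2 item(s) taken whole; one partial (take 13/34 of D).

2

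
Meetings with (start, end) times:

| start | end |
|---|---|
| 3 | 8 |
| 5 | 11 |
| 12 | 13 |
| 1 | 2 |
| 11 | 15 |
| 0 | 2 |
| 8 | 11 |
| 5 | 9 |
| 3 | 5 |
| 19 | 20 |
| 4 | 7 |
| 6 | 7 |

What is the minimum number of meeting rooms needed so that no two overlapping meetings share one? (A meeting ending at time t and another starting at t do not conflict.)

5

starts: [0, 1, 3, 3, 4, 5, 5, 6, 8, 11, 12, 19]
ends:   [2, 2, 5, 7, 7, 8, 9, 11, 11, 13, 15, 20]
s0→1 s1→2 e2→1 e2→0 s3→1 s3→2 s4→3 e5→2 s5→3 s5→4 s6→5  — peak 5.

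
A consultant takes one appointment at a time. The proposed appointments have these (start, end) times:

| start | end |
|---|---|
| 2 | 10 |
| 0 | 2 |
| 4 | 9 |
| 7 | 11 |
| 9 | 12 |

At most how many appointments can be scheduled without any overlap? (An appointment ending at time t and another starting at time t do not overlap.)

Order by finish time; keep every interval that doesn't clash with the previous kept one.
By end time: (0,2), (4,9), (2,10), (7,11), (9,12).
Pick (0,2); next start ≥ 2 → (4,9); next start ≥ 9 → (9,12).
Selected 3 appointments.

3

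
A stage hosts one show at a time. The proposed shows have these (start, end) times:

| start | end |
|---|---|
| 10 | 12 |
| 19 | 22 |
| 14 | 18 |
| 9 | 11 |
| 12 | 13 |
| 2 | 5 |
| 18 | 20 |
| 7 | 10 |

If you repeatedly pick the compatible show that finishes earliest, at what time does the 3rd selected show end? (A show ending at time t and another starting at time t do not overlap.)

Sort by end time and greedily take each interval whose start is ≥ the last chosen end.
By end time: (2,5), (7,10), (9,11), (10,12), (12,13), (14,18), (18,20), (19,22).
Pick (2,5); next start ≥ 5 → (7,10); next start ≥ 10 → (10,12); next start ≥ 12 → (12,13); next start ≥ 13 → (14,18); next start ≥ 18 → (18,20).
Selected: (2,5) (7,10) (10,12) (12,13) (14,18) (18,20)

12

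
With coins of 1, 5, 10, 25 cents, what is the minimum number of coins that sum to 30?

2

30 − 1×25→5 − 1×5→0
Total coins = 1 + 1 = 2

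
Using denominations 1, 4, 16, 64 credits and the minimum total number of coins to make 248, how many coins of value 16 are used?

3

Use the largest denomination that fits, subtract, and repeat.
248 − 3×64→56 − 3×16→8 − 2×4→0
Count of 16: 3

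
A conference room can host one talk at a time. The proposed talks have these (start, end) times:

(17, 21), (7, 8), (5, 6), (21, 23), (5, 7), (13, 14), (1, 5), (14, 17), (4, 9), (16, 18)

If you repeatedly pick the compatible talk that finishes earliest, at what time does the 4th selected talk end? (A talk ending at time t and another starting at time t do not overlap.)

Greedy by earliest finish: after sorting by end time, pick each interval compatible with the last pick.
Sorted by end: (1,5)  (5,6)  (5,7)  (7,8)  (4,9)  (13,14)  (14,17)  (16,18)  (17,21)  (21,23)
take (1,5); take (5,6); skip (5,7); take (7,8); skip (4,9); take (13,14); take (14,17); skip (16,18); take (17,21); take (21,23).
Selected: (1,5) (5,6) (7,8) (13,14) (14,17) (17,21) (21,23)

14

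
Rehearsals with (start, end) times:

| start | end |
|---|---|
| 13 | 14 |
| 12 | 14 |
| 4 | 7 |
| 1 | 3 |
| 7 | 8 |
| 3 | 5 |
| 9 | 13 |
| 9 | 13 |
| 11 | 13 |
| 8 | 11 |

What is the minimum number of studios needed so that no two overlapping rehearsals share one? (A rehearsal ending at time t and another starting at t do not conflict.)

Events (time:±→running): 1:+→1 3:-→0 3:+→1 4:+→2 5:-→1 7:-→0 7:+→1 8:-→0 8:+→1 9:+→2 9:+→3 11:-→2 11:+→3 12:+→4 … peak 4.

4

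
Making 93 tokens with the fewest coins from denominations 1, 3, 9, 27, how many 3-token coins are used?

93 − 3×27→12 − 1×9→3 − 1×3→0
Count of 3: 1

1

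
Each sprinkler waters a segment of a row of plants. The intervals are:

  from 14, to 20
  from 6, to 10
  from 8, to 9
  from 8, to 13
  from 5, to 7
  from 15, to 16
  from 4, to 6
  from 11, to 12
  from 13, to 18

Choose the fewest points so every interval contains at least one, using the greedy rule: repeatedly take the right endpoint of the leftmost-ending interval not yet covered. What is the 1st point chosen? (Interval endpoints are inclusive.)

Process intervals by earliest right end; each time one isn't hit yet, stab at its right endpoint.
By right end: [4,6]  [5,7]  [8,9]  [6,10]  [11,12]  [8,13]  [15,16]  [13,18]  [14,20]
[4,6] uncovered → point at 6; [8,9] uncovered → point at 9; [11,12] uncovered → point at 12; [15,16] uncovered → point at 16.
Points: 6, 9, 12, 16 (4 total).

6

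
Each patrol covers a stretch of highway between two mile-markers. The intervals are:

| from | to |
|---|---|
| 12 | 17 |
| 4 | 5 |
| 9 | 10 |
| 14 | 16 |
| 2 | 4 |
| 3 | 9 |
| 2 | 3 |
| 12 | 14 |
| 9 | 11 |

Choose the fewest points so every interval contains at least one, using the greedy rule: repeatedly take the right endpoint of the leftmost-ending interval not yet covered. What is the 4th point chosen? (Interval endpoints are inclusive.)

14

By right end: [2,3]  [2,4]  [4,5]  [3,9]  [9,10]  [9,11]  [12,14]  [14,16]  [12,17]
[2,3] uncovered → point at 3; [4,5] uncovered → point at 5; [9,10] uncovered → point at 10; [12,14] uncovered → point at 14.
Points: 3, 5, 10, 14 (4 total).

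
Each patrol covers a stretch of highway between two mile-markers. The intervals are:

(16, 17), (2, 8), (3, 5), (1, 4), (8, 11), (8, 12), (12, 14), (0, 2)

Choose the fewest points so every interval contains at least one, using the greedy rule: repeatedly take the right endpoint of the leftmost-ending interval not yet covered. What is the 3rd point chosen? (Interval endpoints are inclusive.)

11

Process intervals by earliest right end; each time one isn't hit yet, stab at its right endpoint.
By right end: [0,2]  [1,4]  [3,5]  [2,8]  [8,11]  [8,12]  [12,14]  [16,17]
[0,2] uncovered → point at 2; [3,5] uncovered → point at 5; [8,11] uncovered → point at 11; [12,14] uncovered → point at 14; [16,17] uncovered → point at 17.
Points: 2, 5, 11, 14, 17 (5 total).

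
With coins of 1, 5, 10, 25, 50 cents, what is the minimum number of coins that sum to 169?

9

Greedy: take as many of the largest coin as possible, then repeat with the remainder.
169 = 3×50 + 1×10 + 1×5 + 4×1
Total coins = 3 + 1 + 1 + 4 = 9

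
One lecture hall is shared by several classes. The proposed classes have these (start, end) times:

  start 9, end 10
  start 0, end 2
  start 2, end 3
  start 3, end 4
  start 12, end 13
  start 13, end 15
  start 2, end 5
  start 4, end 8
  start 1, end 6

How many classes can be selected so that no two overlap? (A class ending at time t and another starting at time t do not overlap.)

By end time: (0,2), (2,3), (3,4), (2,5), (1,6), (4,8), (9,10), (12,13), (13,15).
Pick (0,2); next start ≥ 2 → (2,3); next start ≥ 3 → (3,4); next start ≥ 4 → (4,8); next start ≥ 8 → (9,10); next start ≥ 10 → (12,13); next start ≥ 13 → (13,15).
Selected 7 classes.

7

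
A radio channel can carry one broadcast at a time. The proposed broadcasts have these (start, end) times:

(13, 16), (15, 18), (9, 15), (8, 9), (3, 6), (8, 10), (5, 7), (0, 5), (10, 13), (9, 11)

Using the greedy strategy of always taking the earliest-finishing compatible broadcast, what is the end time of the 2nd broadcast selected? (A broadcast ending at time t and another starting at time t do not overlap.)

Sort by end time and greedily take each interval whose start is ≥ the last chosen end.
Sorted by end: (0,5)  (3,6)  (5,7)  (8,9)  (8,10)  (9,11)  (10,13)  (9,15)  (13,16)  (15,18)
take (0,5); skip (3,6); take (5,7); take (8,9); take (9,11); take (13,16).
Selected: (0,5) (5,7) (8,9) (9,11) (13,16)

7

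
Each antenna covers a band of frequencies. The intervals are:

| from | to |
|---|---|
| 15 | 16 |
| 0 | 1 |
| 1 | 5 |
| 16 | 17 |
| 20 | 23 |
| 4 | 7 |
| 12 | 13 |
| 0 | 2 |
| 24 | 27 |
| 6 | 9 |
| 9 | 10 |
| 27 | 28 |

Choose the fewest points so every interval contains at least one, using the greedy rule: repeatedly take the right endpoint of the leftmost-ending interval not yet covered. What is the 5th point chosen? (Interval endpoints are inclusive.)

Sorted: [0,1] [0,2] [1,5] [4,7] [6,9] [9,10] [12,13] [15,16] [16,17] [20,23] [24,27] [27,28]
{[0,1],[0,2],[1,5]} hit by 1; {[4,7],[6,9]} hit by 7; {[9,10]} hit by 10; {[12,13]} hit by 13; {[15,16],[16,17]} hit by 16; {[20,23]} hit by 23; {[24,27],[27,28]} hit by 27.
Points: 1, 7, 10, 13, 16, 23, 27 (7 total).

16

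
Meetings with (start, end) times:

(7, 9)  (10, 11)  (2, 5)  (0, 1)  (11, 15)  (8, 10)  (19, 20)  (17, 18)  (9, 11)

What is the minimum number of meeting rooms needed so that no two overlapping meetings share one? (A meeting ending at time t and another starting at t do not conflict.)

2

Events (time:±→running): 0:+→1 1:-→0 2:+→1 5:-→0 7:+→1 8:+→2 … peak 2.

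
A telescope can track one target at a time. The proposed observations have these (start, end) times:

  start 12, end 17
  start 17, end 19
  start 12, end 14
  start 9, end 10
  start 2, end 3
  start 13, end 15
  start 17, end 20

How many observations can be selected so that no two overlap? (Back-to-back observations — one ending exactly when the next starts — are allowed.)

4

Greedy by earliest finish: after sorting by end time, pick each interval compatible with the last pick.
Sorted by end: (2,3)  (9,10)  (12,14)  (13,15)  (12,17)  (17,19)  (17,20)
take (2,3); take (9,10); take (12,14); take (17,19).
Selected 4 observations.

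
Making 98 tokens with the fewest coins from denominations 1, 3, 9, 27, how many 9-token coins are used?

Use the largest denomination that fits, subtract, and repeat.
98 = 3×27 + 1×9 + 2×3 + 2×1
Count of 9: 1

1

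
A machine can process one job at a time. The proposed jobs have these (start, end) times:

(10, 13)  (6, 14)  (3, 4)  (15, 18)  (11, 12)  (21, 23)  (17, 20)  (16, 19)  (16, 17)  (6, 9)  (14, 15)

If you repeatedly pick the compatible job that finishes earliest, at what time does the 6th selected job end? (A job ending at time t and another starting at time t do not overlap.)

By end time: (3,4), (6,9), (11,12), (10,13), (6,14), (14,15), (16,17), (15,18), (16,19), (17,20), (21,23).
Pick (3,4); next start ≥ 4 → (6,9); next start ≥ 9 → (11,12); next start ≥ 12 → (14,15); next start ≥ 15 → (16,17); next start ≥ 17 → (17,20); next start ≥ 20 → (21,23).
Selected: (3,4) (6,9) (11,12) (14,15) (16,17) (17,20) (21,23)

20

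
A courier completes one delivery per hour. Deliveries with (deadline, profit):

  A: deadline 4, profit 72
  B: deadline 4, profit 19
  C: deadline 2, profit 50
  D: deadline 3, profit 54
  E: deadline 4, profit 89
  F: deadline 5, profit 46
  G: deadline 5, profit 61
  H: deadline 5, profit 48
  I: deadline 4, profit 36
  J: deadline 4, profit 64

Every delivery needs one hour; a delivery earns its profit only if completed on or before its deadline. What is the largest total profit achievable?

Profit order: E=89 A=72 J=64 G=61 D=54 C=50 H=48 F=46 I=36 B=19
Assign: E→slot 4, A→slot 3, J→slot 2, G→slot 5, D→slot 1, C skipped, H skipped, F skipped, I skipped, B skipped.
Slots: [1:D] [2:J] [3:A] [4:E] [5:G]
Profit = 54 + 64 + 72 + 89 + 61 = 340

340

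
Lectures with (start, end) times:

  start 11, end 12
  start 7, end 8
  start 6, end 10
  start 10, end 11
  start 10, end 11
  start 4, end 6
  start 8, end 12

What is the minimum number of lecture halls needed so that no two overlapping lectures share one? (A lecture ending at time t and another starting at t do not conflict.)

3

The answer is the maximum number of intervals overlapping at any instant.
Events (time:±→running): 4:+→1 6:-→0 6:+→1 7:+→2 8:-→1 8:+→2 10:-→1 10:+→2 10:+→3 … peak 3.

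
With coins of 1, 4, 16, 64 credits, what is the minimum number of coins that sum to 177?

6

177 − 2×64→49 − 3×16→1 − 1×1→0
Total coins = 2 + 3 + 1 = 6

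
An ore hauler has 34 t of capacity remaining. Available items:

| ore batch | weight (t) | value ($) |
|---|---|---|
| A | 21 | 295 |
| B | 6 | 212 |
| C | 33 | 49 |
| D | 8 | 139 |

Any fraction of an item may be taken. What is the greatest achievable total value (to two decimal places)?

631.95

Sort by value per unit weight and fill in that order.
Order: B (212/6=35.33) > D (139/8=17.38) > A (295/21=14.05) > C (49/33=1.48)
Fill: take B (6 @ 212) → take D (8 @ 139) → take 20/21 of A → 280.95; 34/34 used.
Total value = 631.95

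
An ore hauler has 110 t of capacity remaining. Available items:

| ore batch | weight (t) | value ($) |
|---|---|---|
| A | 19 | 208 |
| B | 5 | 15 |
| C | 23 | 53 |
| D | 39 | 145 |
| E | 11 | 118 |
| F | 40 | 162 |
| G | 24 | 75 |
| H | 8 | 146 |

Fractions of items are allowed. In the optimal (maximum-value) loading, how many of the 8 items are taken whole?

4

Sort by value per unit weight and fill in that order.
Ratios (sorted): H 18.25, A 10.95, E 10.73, F 4.05, D 3.72, G 3.12, B 3.00, C 2.30
take H (8 @ 146); take A (19 @ 208); take E (11 @ 118); take F (40 @ 162); take 32/39 of D → 118.97. Capacity used 110/110.
4 item(s) taken whole; one partial (take 32/39 of D).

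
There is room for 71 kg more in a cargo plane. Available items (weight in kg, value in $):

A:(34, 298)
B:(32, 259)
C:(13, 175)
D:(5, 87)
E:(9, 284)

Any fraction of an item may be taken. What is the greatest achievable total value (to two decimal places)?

Greedy by value/weight ratio, highest first.
Ratios (sorted): E 31.56, D 17.40, C 13.46, A 8.76, B 8.09
take E (9 @ 284); take D (5 @ 87); take C (13 @ 175); take A (34 @ 298); take 10/32 of B → 80.94. Capacity used 71/71.
Total value = 924.94

924.94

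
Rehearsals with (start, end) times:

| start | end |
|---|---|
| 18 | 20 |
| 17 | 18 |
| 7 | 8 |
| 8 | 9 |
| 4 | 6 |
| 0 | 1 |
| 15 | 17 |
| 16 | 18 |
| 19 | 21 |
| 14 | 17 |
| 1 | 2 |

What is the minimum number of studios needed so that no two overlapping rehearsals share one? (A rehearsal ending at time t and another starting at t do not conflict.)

3

Events (time:±→running): 0:+→1 1:-→0 1:+→1 2:-→0 4:+→1 6:-→0 7:+→1 8:-→0 8:+→1 9:-→0 14:+→1 15:+→2 16:+→3 … peak 3.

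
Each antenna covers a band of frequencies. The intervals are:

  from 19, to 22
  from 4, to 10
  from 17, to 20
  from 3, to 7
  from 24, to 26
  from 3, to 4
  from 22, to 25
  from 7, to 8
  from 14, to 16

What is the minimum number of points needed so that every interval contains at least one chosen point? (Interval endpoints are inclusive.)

Sort by right endpoint; whenever an interval is uncovered, place a point at its right end.
Sorted: [3,4] [3,7] [7,8] [4,10] [14,16] [17,20] [19,22] [22,25] [24,26]
{[3,4],[3,7]} hit by 4; {[7,8],[4,10]} hit by 8; {[14,16]} hit by 16; {[17,20],[19,22]} hit by 20; {[22,25],[24,26]} hit by 25.
Points: 4, 8, 16, 20, 25 (5 total).

5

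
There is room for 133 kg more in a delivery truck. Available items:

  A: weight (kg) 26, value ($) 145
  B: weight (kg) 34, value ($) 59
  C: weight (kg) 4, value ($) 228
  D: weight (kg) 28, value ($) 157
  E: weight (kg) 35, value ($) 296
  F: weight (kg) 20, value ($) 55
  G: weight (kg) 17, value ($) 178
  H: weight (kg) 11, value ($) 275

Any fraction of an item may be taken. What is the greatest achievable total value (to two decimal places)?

Sort by value per unit weight and fill in that order.
Ratios (sorted): C 57.00, H 25.00, G 10.47, E 8.46, D 5.61, A 5.58, F 2.75, B 1.74
take C (4 @ 228); take H (11 @ 275); take G (17 @ 178); take E (35 @ 296); take D (28 @ 157); take A (26 @ 145); take 12/20 of F → 33.00. Capacity used 133/133.
Total value = 1312.00

1312.00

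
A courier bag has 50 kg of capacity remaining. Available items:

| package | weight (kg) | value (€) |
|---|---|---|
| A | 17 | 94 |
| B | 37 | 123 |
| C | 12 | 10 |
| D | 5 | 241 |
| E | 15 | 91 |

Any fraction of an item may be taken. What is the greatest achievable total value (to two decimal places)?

Order: D (241/5=48.20) > E (91/15=6.07) > A (94/17=5.53) > B (123/37=3.32) > C (10/12=0.83)
Fill: take D (5 @ 241) → take E (15 @ 91) → take A (17 @ 94) → take 13/37 of B → 43.22; 50/50 used.
Total value = 469.22

469.22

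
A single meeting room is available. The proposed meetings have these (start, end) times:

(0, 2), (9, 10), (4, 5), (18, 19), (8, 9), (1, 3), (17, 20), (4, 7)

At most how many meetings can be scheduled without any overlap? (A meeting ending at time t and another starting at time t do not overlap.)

Greedy by earliest finish: after sorting by end time, pick each interval compatible with the last pick.
By end time: (0,2), (1,3), (4,5), (4,7), (8,9), (9,10), (18,19), (17,20).
Pick (0,2); next start ≥ 2 → (4,5); next start ≥ 5 → (8,9); next start ≥ 9 → (9,10); next start ≥ 10 → (18,19).
Selected 5 meetings.

5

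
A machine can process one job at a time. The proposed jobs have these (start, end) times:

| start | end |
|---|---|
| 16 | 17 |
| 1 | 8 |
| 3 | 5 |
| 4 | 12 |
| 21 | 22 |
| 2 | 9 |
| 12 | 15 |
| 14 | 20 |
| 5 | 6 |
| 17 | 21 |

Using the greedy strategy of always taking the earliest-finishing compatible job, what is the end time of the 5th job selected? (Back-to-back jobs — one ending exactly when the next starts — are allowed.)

Sort by end time and greedily take each interval whose start is ≥ the last chosen end.
By end time: (3,5), (5,6), (1,8), (2,9), (4,12), (12,15), (16,17), (14,20), (17,21), (21,22).
Pick (3,5); next start ≥ 5 → (5,6); next start ≥ 6 → (12,15); next start ≥ 15 → (16,17); next start ≥ 17 → (17,21); next start ≥ 21 → (21,22).
Selected: (3,5) (5,6) (12,15) (16,17) (17,21) (21,22)

21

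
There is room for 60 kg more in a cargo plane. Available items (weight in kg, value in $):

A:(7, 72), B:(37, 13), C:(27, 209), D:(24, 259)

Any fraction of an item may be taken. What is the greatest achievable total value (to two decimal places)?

540.70

Ratios (sorted): D 10.79, A 10.29, C 7.74, B 0.35
take D (24 @ 259); take A (7 @ 72); take C (27 @ 209); take 2/37 of B → 0.70. Capacity used 60/60.
Total value = 540.70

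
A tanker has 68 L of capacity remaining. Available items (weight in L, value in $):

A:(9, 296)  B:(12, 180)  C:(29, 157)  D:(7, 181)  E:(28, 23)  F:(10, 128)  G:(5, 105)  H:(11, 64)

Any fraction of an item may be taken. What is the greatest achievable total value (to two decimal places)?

1029.79

Ratios (sorted): A 32.89, D 25.86, G 21.00, B 15.00, F 12.80, H 5.82, C 5.41, E 0.82
take A (9 @ 296); take D (7 @ 181); take G (5 @ 105); take B (12 @ 180); take F (10 @ 128); take H (11 @ 64); take 14/29 of C → 75.79. Capacity used 68/68.
Total value = 1029.79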